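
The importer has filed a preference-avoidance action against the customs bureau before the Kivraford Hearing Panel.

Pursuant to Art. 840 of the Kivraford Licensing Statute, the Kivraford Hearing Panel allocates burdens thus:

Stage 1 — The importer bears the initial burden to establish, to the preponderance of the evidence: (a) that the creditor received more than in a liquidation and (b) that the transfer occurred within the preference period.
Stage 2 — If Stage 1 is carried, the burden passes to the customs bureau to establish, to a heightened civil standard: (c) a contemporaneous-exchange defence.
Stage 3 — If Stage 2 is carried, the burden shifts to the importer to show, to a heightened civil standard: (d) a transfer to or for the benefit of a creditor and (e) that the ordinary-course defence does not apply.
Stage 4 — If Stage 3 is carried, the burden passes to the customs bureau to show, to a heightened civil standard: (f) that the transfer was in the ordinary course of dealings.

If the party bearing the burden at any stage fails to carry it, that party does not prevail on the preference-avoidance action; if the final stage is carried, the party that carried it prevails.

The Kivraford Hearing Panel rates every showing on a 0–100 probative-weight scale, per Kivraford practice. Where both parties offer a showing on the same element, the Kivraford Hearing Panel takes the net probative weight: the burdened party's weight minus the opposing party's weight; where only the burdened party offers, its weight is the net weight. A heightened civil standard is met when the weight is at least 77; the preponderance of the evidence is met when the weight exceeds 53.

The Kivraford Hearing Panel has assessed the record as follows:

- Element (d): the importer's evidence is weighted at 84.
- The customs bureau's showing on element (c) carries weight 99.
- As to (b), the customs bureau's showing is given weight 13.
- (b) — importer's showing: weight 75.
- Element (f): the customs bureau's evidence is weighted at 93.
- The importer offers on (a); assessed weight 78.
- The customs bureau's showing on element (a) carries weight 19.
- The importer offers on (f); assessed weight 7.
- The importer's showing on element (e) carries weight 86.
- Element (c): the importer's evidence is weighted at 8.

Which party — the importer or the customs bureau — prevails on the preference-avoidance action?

customs bureau

Stage 1 (importer, the preponderance of the evidence, weight exceeds 53): (a) net 78−19=59 > 53 — meets; (b) net 75−13=62 > 53 — meets.
  The importer carries Stage 1; the customs bureau now bears the burden.
Stage 2 (customs bureau, a heightened civil standard, weight is at least 77): (c) net 99−8=91 ≥ 77 — meets.
  Stage 2 carried; the burden shifts to the importer.
Stage 3 (importer, a heightened civil standard, weight is at least 77): (d) 84 ≥ 77 — meets; (e) 86 ≥ 77 — meets.
  The importer carries Stage 3; the customs bureau now bears the burden.
Stage 4 (customs bureau, a heightened civil standard, weight is at least 77): (f) net 93−7=86 ≥ 77 — meets.
  All elements met at the final stage.
All stages carried — the customs bureau prevails.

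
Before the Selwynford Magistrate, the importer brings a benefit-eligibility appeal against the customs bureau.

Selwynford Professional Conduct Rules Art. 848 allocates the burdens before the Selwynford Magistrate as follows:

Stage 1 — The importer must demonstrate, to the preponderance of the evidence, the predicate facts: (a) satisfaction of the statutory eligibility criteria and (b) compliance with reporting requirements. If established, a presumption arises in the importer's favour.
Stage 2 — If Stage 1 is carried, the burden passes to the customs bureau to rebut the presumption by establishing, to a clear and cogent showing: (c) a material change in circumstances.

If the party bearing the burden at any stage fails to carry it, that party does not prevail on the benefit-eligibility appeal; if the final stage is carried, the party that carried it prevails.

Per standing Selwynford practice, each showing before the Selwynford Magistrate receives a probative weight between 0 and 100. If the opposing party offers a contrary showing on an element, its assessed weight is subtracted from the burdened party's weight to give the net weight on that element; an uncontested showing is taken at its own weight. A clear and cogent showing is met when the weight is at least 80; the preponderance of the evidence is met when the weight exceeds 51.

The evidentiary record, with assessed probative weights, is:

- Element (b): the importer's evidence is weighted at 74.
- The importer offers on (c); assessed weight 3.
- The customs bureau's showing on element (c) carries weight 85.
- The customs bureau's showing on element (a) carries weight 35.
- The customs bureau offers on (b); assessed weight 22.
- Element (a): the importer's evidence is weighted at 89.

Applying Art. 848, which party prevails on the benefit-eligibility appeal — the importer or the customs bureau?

Stage 1 (importer, the preponderance of the evidence, weight exceeds 51): (a) net 89−35=54 > 51 — meets; (b) net 74−22=52 > 51 — meets.
  All elements met. The burden passes to the customs bureau.
Stage 2 (customs bureau, a clear and cogent showing, weight is at least 80): (c) net 85−3=82 ≥ 80 — meets.
  The customs bureau carries the last stage.
All stages carried — the customs bureau prevails.

customs bureau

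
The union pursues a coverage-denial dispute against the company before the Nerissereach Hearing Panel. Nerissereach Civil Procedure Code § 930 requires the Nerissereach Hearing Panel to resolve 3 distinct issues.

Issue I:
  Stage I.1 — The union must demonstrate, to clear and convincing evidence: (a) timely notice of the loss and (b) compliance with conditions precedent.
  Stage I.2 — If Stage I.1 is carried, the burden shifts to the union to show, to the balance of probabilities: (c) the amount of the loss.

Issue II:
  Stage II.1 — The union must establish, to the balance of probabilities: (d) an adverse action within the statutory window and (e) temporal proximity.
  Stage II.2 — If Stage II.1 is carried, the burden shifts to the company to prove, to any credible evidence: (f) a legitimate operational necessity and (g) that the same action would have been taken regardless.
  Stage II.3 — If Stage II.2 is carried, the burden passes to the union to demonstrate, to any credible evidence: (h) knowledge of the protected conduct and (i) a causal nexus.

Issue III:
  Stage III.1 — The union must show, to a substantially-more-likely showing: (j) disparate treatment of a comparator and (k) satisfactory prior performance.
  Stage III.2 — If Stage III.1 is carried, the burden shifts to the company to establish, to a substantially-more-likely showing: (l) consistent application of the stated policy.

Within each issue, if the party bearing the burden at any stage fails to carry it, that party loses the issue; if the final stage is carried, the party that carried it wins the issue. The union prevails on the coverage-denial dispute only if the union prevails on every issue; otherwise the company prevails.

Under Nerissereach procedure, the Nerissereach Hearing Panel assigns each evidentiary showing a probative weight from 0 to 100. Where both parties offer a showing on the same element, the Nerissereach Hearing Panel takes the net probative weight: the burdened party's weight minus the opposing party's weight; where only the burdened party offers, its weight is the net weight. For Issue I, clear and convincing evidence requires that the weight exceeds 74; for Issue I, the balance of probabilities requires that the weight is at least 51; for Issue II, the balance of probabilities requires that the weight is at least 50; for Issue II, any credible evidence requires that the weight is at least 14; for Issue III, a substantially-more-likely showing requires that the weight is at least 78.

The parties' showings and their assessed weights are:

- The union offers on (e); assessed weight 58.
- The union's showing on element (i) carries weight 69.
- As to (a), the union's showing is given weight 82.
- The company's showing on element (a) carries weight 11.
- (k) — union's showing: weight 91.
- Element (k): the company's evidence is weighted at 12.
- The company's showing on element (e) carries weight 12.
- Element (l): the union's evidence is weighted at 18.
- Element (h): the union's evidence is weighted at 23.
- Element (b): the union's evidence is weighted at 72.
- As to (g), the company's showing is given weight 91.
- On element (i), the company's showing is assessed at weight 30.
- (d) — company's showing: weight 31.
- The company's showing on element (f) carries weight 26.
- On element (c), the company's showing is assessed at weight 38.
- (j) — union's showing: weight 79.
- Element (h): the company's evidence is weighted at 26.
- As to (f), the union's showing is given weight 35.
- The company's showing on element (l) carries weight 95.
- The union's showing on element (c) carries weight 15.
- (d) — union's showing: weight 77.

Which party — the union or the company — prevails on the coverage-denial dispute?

company

— Issue I —
At Stage I.1 the union must meet clear and convincing evidence (weight exceeds 74): on (a) the weight is 82 less the opposing 11 gives net 71, which does not exceed 74, so (a) does not meet the standard; on (b) the weight is 72, ≤ 74, so (b) does not meet the standard.
  Not every element is met, so the union fails to carry Stage I.1.
The company prevails on this issue.
— Issue II —
At Stage II.1 the union must meet the balance of probabilities (weight is at least 50): on (d) the weight is 77 less the opposing 31 gives net 46, < 50, so (d) does not meet the standard; on (e) the weight is 58 less the opposing 12 gives net 46, which does not reach 50, so (e) does not meet the standard.
  Stage II.1 not carried; the union fails its burden.
The analysis ends at Stage II.1; the company prevails on this issue.
— Issue III —
At Stage III.1 the union must meet a substantially-more-likely showing (weight is at least 78): on (j) the weight is 79, which does reach 78, so (j) meets the standard; on (k) the weight is 91 less the opposing 12 gives net 79, ≥ 78, so (k) meets the standard.
  The union carries Stage III.1; the company now bears the burden.
At Stage III.2 the company must meet a substantially-more-likely showing (weight is at least 78): on (l) the weight is 95 less the opposing 18 gives net 77, which does not reach 78, so (l) does not meet the standard.
  Stage III.2 not carried; the company fails its burden.
So the union prevails on this issue.
Per-issue: Issue I → company; Issue II → company; Issue III → union. The union must prevail on every issue; overall, the company prevails.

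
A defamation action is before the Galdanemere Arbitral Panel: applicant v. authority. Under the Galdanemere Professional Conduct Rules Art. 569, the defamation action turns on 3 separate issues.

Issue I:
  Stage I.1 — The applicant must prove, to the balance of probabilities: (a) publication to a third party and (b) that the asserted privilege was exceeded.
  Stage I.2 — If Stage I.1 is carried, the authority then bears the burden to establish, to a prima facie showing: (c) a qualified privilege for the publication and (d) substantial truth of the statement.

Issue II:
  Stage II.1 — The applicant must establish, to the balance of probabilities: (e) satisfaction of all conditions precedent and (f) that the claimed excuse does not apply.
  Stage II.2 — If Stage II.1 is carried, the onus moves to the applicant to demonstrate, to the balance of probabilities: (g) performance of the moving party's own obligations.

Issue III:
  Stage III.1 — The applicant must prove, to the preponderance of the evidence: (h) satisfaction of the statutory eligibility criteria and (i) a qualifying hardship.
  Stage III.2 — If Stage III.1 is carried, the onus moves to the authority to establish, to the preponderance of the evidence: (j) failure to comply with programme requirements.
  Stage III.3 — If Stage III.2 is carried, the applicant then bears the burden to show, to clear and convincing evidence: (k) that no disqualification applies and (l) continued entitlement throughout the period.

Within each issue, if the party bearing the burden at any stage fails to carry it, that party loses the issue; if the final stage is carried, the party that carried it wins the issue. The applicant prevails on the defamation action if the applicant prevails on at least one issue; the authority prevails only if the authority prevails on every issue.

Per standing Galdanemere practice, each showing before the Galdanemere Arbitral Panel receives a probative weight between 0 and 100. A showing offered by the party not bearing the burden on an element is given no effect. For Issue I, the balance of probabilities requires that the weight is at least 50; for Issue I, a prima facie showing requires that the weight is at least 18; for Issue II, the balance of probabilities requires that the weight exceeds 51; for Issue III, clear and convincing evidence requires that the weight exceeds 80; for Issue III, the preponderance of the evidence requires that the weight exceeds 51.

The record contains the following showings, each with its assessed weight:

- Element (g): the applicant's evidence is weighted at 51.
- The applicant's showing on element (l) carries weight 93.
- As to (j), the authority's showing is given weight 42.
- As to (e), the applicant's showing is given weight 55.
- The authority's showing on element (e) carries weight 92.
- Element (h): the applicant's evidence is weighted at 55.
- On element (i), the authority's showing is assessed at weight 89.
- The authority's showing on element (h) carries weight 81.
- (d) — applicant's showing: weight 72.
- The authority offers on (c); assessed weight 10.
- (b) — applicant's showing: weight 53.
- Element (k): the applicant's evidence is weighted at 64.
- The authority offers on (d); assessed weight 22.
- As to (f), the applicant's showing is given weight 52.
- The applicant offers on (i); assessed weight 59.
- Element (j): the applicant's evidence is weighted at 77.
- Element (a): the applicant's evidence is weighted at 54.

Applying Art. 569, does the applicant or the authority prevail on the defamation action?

— Issue I —
Stage I.1 — burden on applicant; standard: the balance of probabilities (weight is at least 50).
    (a): 54 ≥ 50 [met]
    (b): 53 ≥ 50 [met]
  All elements met. The burden passes to the authority.
Stage I.2 — burden on authority; standard: a prima facie showing (weight is at least 18).
    (c): 10 < 18 [not met]
    (d): 22 (applicant's 72 disregarded) ≥ 18 [met]
  Not every element is met, so the authority fails to carry Stage I.2.
The analysis ends at Stage I.2; the applicant prevails on this issue.
— Issue II —
At Stage II.1 the applicant must meet the balance of probabilities (weight exceeds 51): on (e) the weight is 55 (the authority's 92 is given no effect), > 51, so (e) meets the standard; on (f) the weight is 52, which does exceed 51, so (f) meets the standard.
  All elements met. The applicant retains the burden for Stage II.2.
At Stage II.2 the applicant must meet the balance of probabilities (weight exceeds 51): on (g) the weight is 51, ≤ 51, so (g) does not meet the standard.
  Stage II.2 not carried; the applicant fails its burden.
The authority prevails on this issue.
— Issue III —
Stage III.1 (applicant, the preponderance of the evidence, weight exceeds 51): (h) 55 (authority's 81 disregarded) > 51 — meets; (i) 59 (authority's 89 disregarded) > 51 — meets.
  Stage III.1 carried; the burden shifts to the authority.
Stage III.2 (authority, the preponderance of the evidence, weight exceeds 51): (j) 42 (applicant's 77 disregarded) ≤ 51 — fails.
  The authority does not carry Stage III.2.
The applicant prevails on this issue.
Per-issue: Issue I → applicant; Issue II → authority; Issue III → applicant. The applicant must prevail on at least one issue; overall, the applicant prevails.

applicant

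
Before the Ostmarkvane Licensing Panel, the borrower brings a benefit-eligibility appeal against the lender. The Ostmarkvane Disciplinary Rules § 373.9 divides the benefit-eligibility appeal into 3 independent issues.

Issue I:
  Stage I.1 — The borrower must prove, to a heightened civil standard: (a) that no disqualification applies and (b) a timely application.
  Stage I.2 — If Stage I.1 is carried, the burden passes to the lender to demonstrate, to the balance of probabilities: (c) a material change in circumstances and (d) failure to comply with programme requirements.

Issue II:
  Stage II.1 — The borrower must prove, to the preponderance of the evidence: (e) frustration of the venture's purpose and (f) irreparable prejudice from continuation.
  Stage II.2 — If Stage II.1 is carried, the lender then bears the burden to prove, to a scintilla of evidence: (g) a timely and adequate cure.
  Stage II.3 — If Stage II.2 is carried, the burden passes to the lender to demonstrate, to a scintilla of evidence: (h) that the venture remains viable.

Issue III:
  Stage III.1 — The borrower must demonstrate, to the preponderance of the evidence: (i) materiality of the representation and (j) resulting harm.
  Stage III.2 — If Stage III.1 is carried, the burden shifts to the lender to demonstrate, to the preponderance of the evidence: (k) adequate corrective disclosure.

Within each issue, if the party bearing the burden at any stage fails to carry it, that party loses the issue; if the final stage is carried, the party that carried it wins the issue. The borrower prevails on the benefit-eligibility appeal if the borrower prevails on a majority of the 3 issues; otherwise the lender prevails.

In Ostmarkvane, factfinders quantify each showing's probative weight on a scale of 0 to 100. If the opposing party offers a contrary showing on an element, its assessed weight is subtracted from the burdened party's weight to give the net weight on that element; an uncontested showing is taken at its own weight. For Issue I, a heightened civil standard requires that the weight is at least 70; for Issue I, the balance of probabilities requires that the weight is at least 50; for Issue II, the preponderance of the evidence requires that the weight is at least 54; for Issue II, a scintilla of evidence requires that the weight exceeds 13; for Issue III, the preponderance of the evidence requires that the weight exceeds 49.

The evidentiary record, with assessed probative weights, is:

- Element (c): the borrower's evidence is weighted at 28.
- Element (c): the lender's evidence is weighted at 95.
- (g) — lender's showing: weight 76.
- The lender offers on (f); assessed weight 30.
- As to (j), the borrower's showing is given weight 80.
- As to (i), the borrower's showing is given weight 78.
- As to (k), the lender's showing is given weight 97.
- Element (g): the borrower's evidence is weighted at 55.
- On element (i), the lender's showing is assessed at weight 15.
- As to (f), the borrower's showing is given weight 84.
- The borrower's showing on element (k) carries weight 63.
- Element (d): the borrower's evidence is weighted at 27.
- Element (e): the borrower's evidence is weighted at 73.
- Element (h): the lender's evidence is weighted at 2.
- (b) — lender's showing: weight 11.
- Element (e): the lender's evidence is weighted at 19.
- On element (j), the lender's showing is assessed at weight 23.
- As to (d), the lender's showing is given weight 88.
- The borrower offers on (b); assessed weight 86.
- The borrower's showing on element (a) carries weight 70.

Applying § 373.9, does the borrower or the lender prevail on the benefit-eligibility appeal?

— Issue I —
Stage I.1 — burden on borrower; standard: a heightened civil standard (weight is at least 70).
    (a): 70 ≥ 70 [met]
    (b): 86 − 11 = 75 ≥ 70 [met]
  All elements met. The burden passes to the lender.
Stage I.2 — burden on lender; standard: the balance of probabilities (weight is at least 50).
    (c): 95 − 28 = 67 ≥ 50 [met]
    (d): 88 − 27 = 61 ≥ 50 [met]
  All elements met at the final stage.
All stages carried — the lender prevails on this issue.
— Issue II —
Stage II.1 (borrower, the preponderance of the evidence, weight is at least 54): (e) net 73−19=54 ≥ 54 — meets; (f) net 84−30=54 ≥ 54 — meets.
  The borrower carries Stage II.1; the lender now bears the burden.
Stage II.2 (lender, a scintilla of evidence, weight exceeds 13): (g) net 76−55=21 > 13 — meets.
  Stage II.2 carried; the burden remains with the lender.
Stage II.3 (lender, a scintilla of evidence, weight exceeds 13): (h) 2 ≤ 13 — fails.
  Not every element is met, so the lender fails to carry Stage II.3.
The analysis ends at Stage II.3; the borrower prevails on this issue.
— Issue III —
At Stage III.1 the borrower must meet the preponderance of the evidence (weight exceeds 49): on (i) the weight is 78 less the opposing 15 gives net 63, > 49, so (i) meets the standard; on (j) the weight is 80 less the opposing 23 gives net 57, > 49, so (j) meets the standard.
  Stage III.1 carried; the burden shifts to the lender.
At Stage III.2 the lender must meet the preponderance of the evidence (weight exceeds 49): on (k) the weight is 97 less the opposing 63 gives net 34, which does not exceed 49, so (k) does not meet the standard.
  Not every element is met, so the lender fails to carry Stage III.2.
The analysis ends at Stage III.2; the borrower prevails on this issue.
Per-issue: Issue I → lender; Issue II → borrower; Issue III → borrower. The borrower must prevail on a majority of issues; overall, the borrower prevails.

borrower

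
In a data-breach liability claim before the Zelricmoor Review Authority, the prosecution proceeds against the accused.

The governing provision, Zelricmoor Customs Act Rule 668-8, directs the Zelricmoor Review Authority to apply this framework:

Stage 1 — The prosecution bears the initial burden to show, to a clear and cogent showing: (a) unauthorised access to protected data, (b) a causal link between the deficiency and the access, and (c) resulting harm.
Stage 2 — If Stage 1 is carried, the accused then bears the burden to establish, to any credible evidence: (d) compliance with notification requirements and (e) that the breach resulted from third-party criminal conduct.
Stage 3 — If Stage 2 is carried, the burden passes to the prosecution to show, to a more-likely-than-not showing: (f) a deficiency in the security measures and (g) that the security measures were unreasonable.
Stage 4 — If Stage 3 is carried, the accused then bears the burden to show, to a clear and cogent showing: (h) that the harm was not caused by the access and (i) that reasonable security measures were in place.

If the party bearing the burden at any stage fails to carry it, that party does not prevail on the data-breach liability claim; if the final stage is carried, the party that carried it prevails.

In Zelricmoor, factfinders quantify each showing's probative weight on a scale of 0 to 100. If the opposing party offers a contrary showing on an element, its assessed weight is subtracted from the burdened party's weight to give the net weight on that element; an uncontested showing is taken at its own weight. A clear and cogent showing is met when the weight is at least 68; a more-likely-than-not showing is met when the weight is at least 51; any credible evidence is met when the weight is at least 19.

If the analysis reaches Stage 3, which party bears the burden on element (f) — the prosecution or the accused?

prosecution

Stage 3's rule assigns the burden to the prosecution (to a more-likely-than-not showing).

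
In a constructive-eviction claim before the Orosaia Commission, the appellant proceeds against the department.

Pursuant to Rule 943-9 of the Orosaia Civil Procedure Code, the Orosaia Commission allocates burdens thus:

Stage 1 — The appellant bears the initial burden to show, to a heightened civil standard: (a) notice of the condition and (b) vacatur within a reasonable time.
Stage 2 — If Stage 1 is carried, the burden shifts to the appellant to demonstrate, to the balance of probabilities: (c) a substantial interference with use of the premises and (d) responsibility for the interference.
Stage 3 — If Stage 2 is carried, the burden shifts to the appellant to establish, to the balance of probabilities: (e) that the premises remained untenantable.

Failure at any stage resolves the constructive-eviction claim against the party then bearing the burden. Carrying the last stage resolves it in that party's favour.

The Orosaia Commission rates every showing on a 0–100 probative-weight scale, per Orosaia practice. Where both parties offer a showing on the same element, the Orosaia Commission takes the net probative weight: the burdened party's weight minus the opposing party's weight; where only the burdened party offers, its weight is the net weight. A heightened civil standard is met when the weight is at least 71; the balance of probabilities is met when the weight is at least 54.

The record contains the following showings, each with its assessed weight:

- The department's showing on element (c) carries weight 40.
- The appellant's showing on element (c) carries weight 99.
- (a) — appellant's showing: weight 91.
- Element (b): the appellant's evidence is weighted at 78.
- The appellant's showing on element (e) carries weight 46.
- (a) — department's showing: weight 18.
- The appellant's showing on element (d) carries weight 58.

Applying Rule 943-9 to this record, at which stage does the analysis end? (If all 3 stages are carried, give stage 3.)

Stage 1 (appellant, a heightened civil standard, weight is at least 71): (a) net 91−18=73 ≥ 71 — meets; (b) 78 ≥ 71 — meets.
  All elements met. The appellant retains the burden for Stage 2.
Stage 2 (appellant, the balance of probabilities, weight is at least 54): (c) net 99−40=59 ≥ 54 — meets; (d) 58 ≥ 54 — meets.
  Stage 2 carried; the burden remains with the appellant.
Stage 3 (appellant, the balance of probabilities, weight is at least 54): (e) 46 < 54 — fails.
  Stage 3 not carried; the appellant fails its burden.
The analysis ends at Stage 3; the department prevails.

stage 3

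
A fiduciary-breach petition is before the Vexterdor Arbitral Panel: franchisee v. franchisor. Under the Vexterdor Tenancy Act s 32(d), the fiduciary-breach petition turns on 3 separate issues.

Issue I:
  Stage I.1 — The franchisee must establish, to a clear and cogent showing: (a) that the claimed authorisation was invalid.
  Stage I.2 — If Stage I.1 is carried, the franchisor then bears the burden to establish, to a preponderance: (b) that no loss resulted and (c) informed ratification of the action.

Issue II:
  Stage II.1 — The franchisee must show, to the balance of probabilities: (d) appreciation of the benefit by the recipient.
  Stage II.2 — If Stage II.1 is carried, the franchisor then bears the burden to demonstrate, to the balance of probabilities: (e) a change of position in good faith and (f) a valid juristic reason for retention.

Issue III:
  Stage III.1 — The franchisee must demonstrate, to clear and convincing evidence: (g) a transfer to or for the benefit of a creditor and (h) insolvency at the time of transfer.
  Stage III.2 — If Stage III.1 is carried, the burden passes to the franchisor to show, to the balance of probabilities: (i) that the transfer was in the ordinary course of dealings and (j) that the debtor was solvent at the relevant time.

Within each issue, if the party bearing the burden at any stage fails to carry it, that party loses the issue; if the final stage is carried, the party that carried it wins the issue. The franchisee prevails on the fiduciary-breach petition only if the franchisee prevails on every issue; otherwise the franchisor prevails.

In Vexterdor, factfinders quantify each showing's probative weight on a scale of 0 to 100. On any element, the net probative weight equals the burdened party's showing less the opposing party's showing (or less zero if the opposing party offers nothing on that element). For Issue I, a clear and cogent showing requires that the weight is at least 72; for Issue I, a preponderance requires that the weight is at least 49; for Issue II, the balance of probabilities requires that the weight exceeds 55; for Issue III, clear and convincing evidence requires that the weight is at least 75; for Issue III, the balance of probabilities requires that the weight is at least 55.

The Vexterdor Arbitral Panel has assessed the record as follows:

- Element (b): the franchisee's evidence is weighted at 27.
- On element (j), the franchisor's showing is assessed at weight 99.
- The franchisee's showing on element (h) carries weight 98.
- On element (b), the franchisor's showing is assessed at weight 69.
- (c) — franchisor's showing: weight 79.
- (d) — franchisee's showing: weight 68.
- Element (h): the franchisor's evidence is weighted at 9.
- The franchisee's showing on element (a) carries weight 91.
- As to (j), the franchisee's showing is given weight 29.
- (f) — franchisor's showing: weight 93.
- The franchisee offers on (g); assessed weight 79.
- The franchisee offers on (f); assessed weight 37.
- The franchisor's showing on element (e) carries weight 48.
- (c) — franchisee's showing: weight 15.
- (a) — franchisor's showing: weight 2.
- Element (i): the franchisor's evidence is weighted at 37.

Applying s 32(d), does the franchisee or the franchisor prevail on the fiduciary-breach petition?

franchisee

— Issue I —
Stage I.1 (franchisee, a clear and cogent showing, weight is at least 72): (a) net 91−2=89 ≥ 72 — meets.
  Stage I.1 is satisfied; the onus moves to the franchisor.
Stage I.2 (franchisor, a preponderance, weight is at least 49): (b) net 69−27=42 < 49 — fails; (c) net 79−15=64 ≥ 49 — meets.
  Not every element is met, so the franchisor fails to carry Stage I.2.
So the franchisee prevails on this issue.
— Issue II —
Stage II.1 (franchisee, the balance of probabilities, weight exceeds 55): (d) 68 > 55 — meets.
  All elements met. The burden passes to the franchisor.
Stage II.2 (franchisor, the balance of probabilities, weight exceeds 55): (e) 48 ≤ 55 — fails; (f) net 93−37=56 > 55 — meets.
  Not every element is met, so the franchisor fails to carry Stage II.2.
The franchisee prevails on this issue.
— Issue III —
At Stage III.1 the franchisee must meet clear and convincing evidence (weight is at least 75): on (g) the weight is 79, which does reach 75, so (g) meets the standard; on (h) the weight is 98 less the opposing 9 gives net 89, ≥ 75, so (h) meets the standard.
  All elements met. The burden passes to the franchisor.
At Stage III.2 the franchisor must meet the balance of probabilities (weight is at least 55): on (i) the weight is 37, which does not reach 55, so (i) does not meet the standard; on (j) the weight is 99 less the opposing 29 gives net 70, which does reach 55, so (j) meets the standard.
  The franchisor does not carry Stage III.2.
The analysis ends at Stage III.2; the franchisee prevails on this issue.
Per-issue: Issue I → franchisee; Issue II → franchisee; Issue III → franchisee. The franchisee must prevail on every issue; overall, the franchisee prevails.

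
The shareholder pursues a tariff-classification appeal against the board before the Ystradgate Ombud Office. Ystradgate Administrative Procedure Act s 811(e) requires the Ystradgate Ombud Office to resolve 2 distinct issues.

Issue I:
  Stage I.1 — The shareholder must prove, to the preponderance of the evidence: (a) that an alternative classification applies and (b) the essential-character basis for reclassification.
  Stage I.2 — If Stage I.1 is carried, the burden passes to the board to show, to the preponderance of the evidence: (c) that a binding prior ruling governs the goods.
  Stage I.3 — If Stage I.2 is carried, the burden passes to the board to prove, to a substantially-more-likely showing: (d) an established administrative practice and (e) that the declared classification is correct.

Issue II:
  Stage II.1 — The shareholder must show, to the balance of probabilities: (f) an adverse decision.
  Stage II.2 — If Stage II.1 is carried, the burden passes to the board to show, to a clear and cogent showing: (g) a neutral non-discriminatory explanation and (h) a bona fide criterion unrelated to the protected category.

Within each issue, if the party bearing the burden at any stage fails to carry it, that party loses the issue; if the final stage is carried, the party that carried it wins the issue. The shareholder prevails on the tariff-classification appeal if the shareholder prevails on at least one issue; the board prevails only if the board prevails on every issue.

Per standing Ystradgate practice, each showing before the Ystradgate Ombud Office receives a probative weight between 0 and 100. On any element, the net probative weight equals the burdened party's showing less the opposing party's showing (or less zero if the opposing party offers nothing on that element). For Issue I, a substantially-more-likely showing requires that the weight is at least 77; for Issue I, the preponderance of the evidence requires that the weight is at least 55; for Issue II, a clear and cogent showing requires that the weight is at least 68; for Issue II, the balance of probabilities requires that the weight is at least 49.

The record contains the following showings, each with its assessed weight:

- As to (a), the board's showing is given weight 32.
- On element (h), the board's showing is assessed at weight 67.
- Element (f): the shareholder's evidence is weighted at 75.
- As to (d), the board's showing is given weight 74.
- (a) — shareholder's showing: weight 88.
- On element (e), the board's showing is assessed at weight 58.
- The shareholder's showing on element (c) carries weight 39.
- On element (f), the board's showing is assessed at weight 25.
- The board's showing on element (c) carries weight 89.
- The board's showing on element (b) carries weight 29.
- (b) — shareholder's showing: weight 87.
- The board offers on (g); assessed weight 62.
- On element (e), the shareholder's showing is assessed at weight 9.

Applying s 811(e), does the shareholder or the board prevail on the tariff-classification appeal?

— Issue I —
Stage I.1 (shareholder, the preponderance of the evidence, weight is at least 55): (a) net 88−32=56 ≥ 55 — meets; (b) net 87−29=58 ≥ 55 — meets.
  Stage I.1 carried; the burden shifts to the board.
Stage I.2 (board, the preponderance of the evidence, weight is at least 55): (c) net 89−39=50 < 55 — fails.
  The board does not carry Stage I.2.
The analysis ends at Stage I.2; the shareholder prevails on this issue.
— Issue II —
At Stage II.1 the shareholder must meet the balance of probabilities (weight is at least 49): on (f) the weight is 75 less the opposing 25 gives net 50, ≥ 49, so (f) meets the standard.
  Stage II.1 is satisfied; the onus moves to the board.
At Stage II.2 the board must meet a clear and cogent showing (weight is at least 68): on (g) the weight is 62, which does not reach 68, so (g) does not meet the standard; on (h) the weight is 67, < 68, so (h) does not meet the standard.
  The board does not carry Stage II.2.
So the shareholder prevails on this issue.
Per-issue: Issue I → shareholder; Issue II → shareholder. The shareholder must prevail on at least one issue; overall, the shareholder prevails.

shareholder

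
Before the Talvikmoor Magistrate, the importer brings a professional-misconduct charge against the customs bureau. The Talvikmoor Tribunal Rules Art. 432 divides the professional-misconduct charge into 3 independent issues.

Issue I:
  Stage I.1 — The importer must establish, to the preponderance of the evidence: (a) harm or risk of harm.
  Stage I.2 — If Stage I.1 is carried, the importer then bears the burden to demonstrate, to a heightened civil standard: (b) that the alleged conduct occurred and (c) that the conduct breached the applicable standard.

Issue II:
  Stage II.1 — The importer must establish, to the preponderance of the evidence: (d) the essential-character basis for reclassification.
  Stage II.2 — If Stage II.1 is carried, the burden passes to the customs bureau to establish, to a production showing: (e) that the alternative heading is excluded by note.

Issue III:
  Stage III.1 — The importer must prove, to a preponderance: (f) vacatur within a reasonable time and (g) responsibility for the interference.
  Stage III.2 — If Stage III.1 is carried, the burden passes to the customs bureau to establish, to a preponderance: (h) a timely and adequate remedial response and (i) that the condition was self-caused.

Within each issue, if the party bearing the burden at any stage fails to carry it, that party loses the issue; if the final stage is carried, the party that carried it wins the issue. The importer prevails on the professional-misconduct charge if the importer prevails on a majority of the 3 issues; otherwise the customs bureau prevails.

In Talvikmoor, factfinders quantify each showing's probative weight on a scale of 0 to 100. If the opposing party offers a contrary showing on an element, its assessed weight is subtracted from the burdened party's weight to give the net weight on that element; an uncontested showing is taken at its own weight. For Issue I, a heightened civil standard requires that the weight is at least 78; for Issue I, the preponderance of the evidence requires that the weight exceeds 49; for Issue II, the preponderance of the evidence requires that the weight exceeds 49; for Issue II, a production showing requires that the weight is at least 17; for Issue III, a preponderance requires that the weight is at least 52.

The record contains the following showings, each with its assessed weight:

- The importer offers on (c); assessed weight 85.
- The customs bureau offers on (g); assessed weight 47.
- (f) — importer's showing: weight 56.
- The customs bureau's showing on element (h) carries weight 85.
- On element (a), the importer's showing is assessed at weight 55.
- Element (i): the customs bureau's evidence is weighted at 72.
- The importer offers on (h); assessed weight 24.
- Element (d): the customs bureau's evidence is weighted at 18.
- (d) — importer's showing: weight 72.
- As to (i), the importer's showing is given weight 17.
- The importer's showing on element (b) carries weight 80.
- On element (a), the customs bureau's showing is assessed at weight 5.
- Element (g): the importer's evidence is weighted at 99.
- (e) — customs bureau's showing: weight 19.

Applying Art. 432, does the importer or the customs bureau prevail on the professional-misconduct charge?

customs bureau

— Issue I —
At Stage I.1 the importer must meet the preponderance of the evidence (weight exceeds 49): on (a) the weight is 55 less the opposing 5 gives net 50, > 49, so (a) meets the standard.
  All elements met. The importer retains the burden for Stage I.2.
At Stage I.2 the importer must meet a heightened civil standard (weight is at least 78): on (b) the weight is 80, ≥ 78, so (b) meets the standard; on (c) the weight is 85, which does reach 78, so (c) meets the standard.
  Stage I.2 carried; the final stage is satisfied.
All stages carried — the importer prevails on this issue.
— Issue II —
Stage II.1 — burden on importer; standard: the preponderance of the evidence (weight exceeds 49).
    (d): 72 − 18 = 54 > 49 [met]
  All elements met. The burden passes to the customs bureau.
Stage II.2 — burden on customs bureau; standard: a production showing (weight is at least 17).
    (e): 19 ≥ 17 [met]
  All elements met at the final stage.
With every stage satisfied, the customs bureau prevails on this issue.
— Issue III —
Stage III.1 (importer, a preponderance, weight is at least 52): (f) 56 ≥ 52 — meets; (g) net 99−47=52 ≥ 52 — meets.
  All elements met. The burden passes to the customs bureau.
Stage III.2 (customs bureau, a preponderance, weight is at least 52): (h) net 85−24=61 ≥ 52 — meets; (i) net 72−17=55 ≥ 52 — meets.
  Stage III.2 carried; the final stage is satisfied.
Every stage carried; the customs bureau prevails on this issue.
Per-issue: Issue I → importer; Issue II → customs bureau; Issue III → customs bureau. The importer must prevail on a majority of issues; overall, the customs bureau prevails.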